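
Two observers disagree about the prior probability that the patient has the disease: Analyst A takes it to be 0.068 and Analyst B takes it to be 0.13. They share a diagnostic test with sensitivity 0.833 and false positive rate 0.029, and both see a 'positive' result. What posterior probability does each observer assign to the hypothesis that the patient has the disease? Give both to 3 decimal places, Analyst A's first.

Analyst A: 0.677; Analyst B: 0.811

P('+'|H) = 0.833, P('+'|¬H) = 0.029.
Analyst A: numerator 0.833·0.068 = 0.056644; evidence = 0.056644+0.029·0.932 = 0.083672; posterior = 0.677.
Analyst B: numerator 0.833·0.13 = 0.10829; evidence = 0.10829+0.029·0.87 = 0.13352; posterior = 0.811.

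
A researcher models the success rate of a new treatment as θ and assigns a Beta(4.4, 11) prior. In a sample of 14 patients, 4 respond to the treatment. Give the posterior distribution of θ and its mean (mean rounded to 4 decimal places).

The binomial likelihood is conjugate to the Beta prior: with 4 successes and 10 failures, the posterior is Beta(4.4+4, 11+10) = Beta(8.4, 21).
Posterior mean = α/(α+β) = 8.4/29.4 = 0.2857.

Posterior: Beta(8.4, 21); mean ≈ 0.2857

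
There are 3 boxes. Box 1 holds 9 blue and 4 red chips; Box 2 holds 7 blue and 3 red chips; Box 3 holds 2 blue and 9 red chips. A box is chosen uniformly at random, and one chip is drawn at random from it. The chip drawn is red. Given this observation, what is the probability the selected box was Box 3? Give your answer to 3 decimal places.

Posterior probability ≈ 0.574

Tabulate prior·likelihood by source: [1] prior 0.333333, lik 0.3077, product 0.1026; [2] prior 0.333333, lik 0.3, product 0.1000; [3] prior 0.333333, lik 0.8182, product 0.2727.
Normalizing constant = 0.47529; the posterior for Box 3 is its product over the sum, 0.2727/0.47529 = 0.574.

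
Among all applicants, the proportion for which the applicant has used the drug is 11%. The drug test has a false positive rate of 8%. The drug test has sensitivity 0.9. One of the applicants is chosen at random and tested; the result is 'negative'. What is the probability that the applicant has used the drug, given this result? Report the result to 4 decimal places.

Write H for 'the applicant has used the drug'. Prior odds H:¬H = 0.11/0.89 = 0.12360. For the 'negative' outcome, the likelihood ratio is 0.1/0.92 = 0.10870.
Posterior odds = 0.12360 × 0.10870 = 0.013434, so P(H|E) = 0.013434/(1+0.013434) = 0.0133.

P(H | E) ≈ 0.0133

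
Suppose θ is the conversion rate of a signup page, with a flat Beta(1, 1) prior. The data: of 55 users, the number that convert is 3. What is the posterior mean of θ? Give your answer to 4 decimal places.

The binomial likelihood is conjugate to the Beta prior: with 3 successes and 52 failures, the posterior is Beta(1+3, 1+52) = Beta(4, 53).
E[θ | data] = 4/(4+53) = 0.0702.

Posterior mean ≈ 0.0702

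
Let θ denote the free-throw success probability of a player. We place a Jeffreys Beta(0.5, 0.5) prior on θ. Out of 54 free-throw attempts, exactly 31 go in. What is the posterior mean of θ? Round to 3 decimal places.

The binomial likelihood is conjugate to the Beta prior: with 31 successes and 23 failures, the posterior is Beta(0.5+31, 0.5+23) = Beta(31.5, 23.5).
E[θ | data] = 31.5/(31.5+23.5) = 0.573.

Posterior mean ≈ 0.573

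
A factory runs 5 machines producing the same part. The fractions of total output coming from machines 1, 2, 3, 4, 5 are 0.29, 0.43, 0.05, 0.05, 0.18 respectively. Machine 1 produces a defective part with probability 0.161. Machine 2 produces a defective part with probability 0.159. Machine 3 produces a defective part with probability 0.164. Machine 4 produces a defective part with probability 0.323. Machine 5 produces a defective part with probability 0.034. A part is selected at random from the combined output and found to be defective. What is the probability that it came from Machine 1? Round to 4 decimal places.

Posterior probability ≈ 0.3208

Tabulate prior·likelihood by source: [1] prior 0.29, lik 0.161, product 0.04669; [2] prior 0.43, lik 0.159, product 0.06837; [3] prior 0.05, lik 0.164, product 0.008200; [4] prior 0.05, lik 0.323, product 0.01615; [5] prior 0.18, lik 0.034, product 0.006120.
Normalizing constant = 0.14553; the posterior for Machine 1 is its product over the sum, 0.04669/0.14553 = 0.3208.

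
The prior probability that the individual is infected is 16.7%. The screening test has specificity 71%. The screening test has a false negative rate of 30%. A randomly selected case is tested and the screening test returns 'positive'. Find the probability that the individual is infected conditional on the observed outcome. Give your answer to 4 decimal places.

P(H | E) ≈ 0.3261

Let H be the event that the individual is infected. P(H) = 0.167, so P(¬H) = 0.833. With E the 'positive' result, P(E|H) = 0.7 and P(E|¬H) = 0.29.
P(E) = 0.7·0.167 + 0.29·0.833 = 0.11690 + 0.24157 = 0.35847.
By Bayes' theorem, P(H|E) = 0.11690 / 0.35847 = 0.3261.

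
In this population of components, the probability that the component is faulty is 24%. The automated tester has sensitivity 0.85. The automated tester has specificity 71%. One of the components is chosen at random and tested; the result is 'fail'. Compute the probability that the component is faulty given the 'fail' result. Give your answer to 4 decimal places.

P(H | E) ≈ 0.4807

Let H be the event that the component is faulty. P(H) = 0.24, so P(¬H) = 0.76. With E the 'fail' result, P(E|H) = 0.85 and P(E|¬H) = 0.29.
P(E) = 0.85·0.24 + 0.29·0.76 = 0.20400 + 0.22040 = 0.42440.
By Bayes' theorem, P(H|E) = 0.20400 / 0.42440 = 0.4807.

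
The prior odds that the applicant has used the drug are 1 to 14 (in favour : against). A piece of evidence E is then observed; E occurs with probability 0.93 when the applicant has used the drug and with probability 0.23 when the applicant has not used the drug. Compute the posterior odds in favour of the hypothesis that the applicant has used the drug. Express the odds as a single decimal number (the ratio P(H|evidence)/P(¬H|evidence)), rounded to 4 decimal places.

Prior odds = 1/14 = 0.071429.
Likelihood ratio for E = 0.93/0.23 = 4.0435.
Posterior odds = prior odds × LR = 0.28882.

Posterior odds ≈ 0.2888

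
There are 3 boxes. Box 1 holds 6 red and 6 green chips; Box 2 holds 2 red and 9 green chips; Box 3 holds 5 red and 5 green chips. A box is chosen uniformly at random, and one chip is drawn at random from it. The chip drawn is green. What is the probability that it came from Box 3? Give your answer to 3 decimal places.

Posterior probability ≈ 0.275

Tabulate prior·likelihood by source: [1] prior 0.333333, lik 0.5, product 0.1667; [2] prior 0.333333, lik 0.8182, product 0.2727; [3] prior 0.333333, lik 0.5, product 0.1667.
Normalizing constant = 0.60606; the posterior for Box 3 is its product over the sum, 0.1667/0.60606 = 0.275.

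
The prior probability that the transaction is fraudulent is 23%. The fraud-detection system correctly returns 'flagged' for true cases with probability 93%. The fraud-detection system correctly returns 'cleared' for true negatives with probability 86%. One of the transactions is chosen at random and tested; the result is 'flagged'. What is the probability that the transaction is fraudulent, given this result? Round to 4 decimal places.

P(H | E) ≈ 0.6649

Write H for 'the transaction is fraudulent'. Prior odds H:¬H = 0.23/0.77 = 0.29870. For the 'flagged' outcome, the likelihood ratio is 0.93/0.14 = 6.6429.
Posterior odds = 0.29870 × 6.6429 = 1.9842, so P(H|E) = 1.9842/(1+1.9842) = 0.6649.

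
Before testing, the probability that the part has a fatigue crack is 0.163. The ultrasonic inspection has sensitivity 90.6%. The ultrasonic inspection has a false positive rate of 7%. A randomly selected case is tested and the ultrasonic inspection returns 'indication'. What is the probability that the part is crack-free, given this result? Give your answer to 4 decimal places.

P(¬H | E) ≈ 0.2840

Write H for 'the part has a fatigue crack'. Prior odds H:¬H = 0.163/0.837 = 0.19474. For the 'indication' outcome, the likelihood ratio is 0.906/0.07 = 12.943.
Posterior odds = 0.19474 × 12.943 = 2.5205, so P(H|E) = 2.5205/(1+2.5205) = 0.7160. Then P(¬H|E) = 1 − 0.7160 = 0.2840.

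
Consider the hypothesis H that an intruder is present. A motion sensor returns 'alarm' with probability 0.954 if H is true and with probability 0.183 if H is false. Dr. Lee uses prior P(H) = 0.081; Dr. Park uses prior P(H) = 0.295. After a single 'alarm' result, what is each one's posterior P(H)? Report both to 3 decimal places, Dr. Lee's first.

The likelihood ratio for an 'alarm' result is 0.954/0.183 = 5.2131.
Dr. Lee: prior odds 0.081/0.919 = 0.088139; posterior odds 0.45948; posterior probability 0.315.
Dr. Park: prior odds 0.295/0.705 = 0.41844; posterior odds 2.1814; posterior probability 0.686.

Dr. Lee: 0.315; Dr. Park: 0.686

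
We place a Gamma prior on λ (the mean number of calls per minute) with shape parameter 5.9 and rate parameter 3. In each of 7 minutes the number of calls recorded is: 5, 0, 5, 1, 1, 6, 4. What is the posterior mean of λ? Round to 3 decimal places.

Total count ∑xᵢ = 22 over n = 7 minutes.
Gamma is conjugate to the Poisson likelihood: posterior is Gamma(shape = 5.9+22 = 27.9, rate = 3+7 = 10).
E[λ | data] = 27.9/10 = 2.790.

Posterior mean ≈ 2.790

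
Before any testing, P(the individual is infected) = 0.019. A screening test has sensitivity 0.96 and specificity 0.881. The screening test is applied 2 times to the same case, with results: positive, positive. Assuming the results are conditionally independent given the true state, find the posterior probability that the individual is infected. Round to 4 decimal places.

Posterior P(H) ≈ 0.5576

With H the event that the individual is infected, the joint likelihood of the observed sequence is P(data|H) = 0.96·0.96 = 0.92160 and P(data|¬H) = 0.119·0.119 = 0.014161.
Bayes: P(H|data) = 0.019·0.92160 / (0.019·0.92160 + 0.981·0.014161) = 0.017510/0.031402 = 0.5576.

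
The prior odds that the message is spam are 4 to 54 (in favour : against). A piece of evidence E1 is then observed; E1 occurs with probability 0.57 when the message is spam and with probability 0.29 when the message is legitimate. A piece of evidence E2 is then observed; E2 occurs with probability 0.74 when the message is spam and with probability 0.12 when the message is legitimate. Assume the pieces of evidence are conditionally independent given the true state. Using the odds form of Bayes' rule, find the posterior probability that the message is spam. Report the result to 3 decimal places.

Posterior probability ≈ 0.473

Prior odds = 4/54 = 0.074074. In log-odds, ln(0.074074) = -2.6027.
Add log likelihood ratios: ln(1.9655) + ln(6.1667) = 2.4949.
Posterior log-odds = -0.10778, so posterior odds = exp(-0.10778) = 0.89783. Converting, P(H|E) = 0.89783/1.8978 = 0.473.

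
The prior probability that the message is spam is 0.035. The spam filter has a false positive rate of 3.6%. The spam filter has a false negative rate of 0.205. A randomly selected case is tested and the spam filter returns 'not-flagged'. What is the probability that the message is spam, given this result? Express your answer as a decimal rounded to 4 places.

P(H | E) ≈ 0.0077

Let H be the event that the message is spam. P(H) = 0.035, so P(¬H) = 0.965. With E the 'not-flagged' result, P(E|H) = 0.205 and P(E|¬H) = 0.964.
P(E) = 0.205·0.035 + 0.964·0.965 = 0.0071750 + 0.93026 = 0.93744.
By Bayes' theorem, P(H|E) = 0.0071750 / 0.93744 = 0.0077.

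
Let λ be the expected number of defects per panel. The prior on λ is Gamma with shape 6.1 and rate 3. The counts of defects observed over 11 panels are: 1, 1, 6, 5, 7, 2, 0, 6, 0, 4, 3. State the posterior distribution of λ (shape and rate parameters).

Posterior: Gamma(shape=41.1, rate=14)

The Poisson likelihood adds the total count to the shape and the number of exposure periods to the rate. Here ∑xᵢ = 35 and n = 11, so shape 6.1→41.1 and rate 3→14.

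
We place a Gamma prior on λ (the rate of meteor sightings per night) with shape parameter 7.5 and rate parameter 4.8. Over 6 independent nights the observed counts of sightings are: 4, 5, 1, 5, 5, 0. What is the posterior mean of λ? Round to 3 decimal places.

Total count ∑xᵢ = 20 over n = 6 nights.
Gamma is conjugate to the Poisson likelihood: posterior is Gamma(shape = 7.5+20 = 27.5, rate = 4.8+6 = 10.8).
Posterior mean = shape/rate = 27.5/10.8 = 2.546.

Posterior mean ≈ 2.546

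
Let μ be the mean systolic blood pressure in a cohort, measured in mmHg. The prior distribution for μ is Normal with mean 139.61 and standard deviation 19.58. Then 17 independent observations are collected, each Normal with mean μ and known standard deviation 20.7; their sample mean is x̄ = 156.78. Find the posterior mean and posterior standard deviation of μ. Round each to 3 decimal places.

With known σ, the Normal prior is conjugate. Weight on the data is w = (n/σ²)/(n/σ² + 1/τ₀²) = 0.0396742/(0.0396742+0.00260840) = 0.93831.
Posterior mean = w·x̄ + (1−w)·μ₀ = 0.93831·156.78 + 0.061690·139.61 = 155.721. Posterior variance = 1/(0.0396742+0.00260840) = 23.6504, so SD = 4.863.

Posterior mean ≈ 155.721; posterior SD ≈ 4.863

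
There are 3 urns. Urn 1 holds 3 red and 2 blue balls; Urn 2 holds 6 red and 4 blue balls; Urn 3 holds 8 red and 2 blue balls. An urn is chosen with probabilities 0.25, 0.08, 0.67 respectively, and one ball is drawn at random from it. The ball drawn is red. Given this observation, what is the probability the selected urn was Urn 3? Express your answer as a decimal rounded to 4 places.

Posterior probability ≈ 0.7302

Tabulate prior·likelihood by source: [1] prior 0.25, lik 0.6, product 0.1500; [2] prior 0.08, lik 0.6, product 0.04800; [3] prior 0.67, lik 0.8, product 0.5360.
Normalizing constant = 0.73400; the posterior for Urn 3 is its product over the sum, 0.5360/0.73400 = 0.7302.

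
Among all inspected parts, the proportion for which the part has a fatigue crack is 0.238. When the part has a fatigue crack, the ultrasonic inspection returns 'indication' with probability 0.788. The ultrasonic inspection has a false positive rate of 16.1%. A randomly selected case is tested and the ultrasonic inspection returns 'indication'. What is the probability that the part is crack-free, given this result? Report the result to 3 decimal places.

P(¬H | E) ≈ 0.395

Write H for 'the part has a fatigue crack'. Prior odds H:¬H = 0.238/0.762 = 0.31234. For the 'indication' outcome, the likelihood ratio is 0.788/0.161 = 4.8944.
Posterior odds = 0.31234 × 4.8944 = 1.5287, so P(H|E) = 1.5287/(1+1.5287) = 0.605. Then P(¬H|E) = 1 − 0.605 = 0.395.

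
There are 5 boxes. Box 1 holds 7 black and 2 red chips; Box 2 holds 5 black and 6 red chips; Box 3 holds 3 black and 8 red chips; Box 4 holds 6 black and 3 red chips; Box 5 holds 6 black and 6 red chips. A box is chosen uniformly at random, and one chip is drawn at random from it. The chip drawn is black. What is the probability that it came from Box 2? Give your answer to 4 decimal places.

P(black|Box 1) = 0.7778; P(black|Box 2) = 0.4545; P(black|Box 3) = 0.2727; P(black|Box 4) = 0.6667; P(black|Box 5) = 0.5.
Prior × likelihood for each source: 0.2·0.7778=0.1556, 0.2·0.4545=0.09091, 0.2·0.2727=0.05455, 0.2·0.6667=0.1333, 0.2·0.5=0.1000. Summing gives P(black) = 0.53434.
P(Box 2 | black) = 0.09091 / 0.53434 = 0.1701.

Posterior probability ≈ 0.1701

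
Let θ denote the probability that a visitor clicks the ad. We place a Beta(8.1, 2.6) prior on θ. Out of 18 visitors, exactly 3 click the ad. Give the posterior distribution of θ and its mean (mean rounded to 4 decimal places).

The binomial likelihood is conjugate to the Beta prior: with 3 successes and 15 failures, the posterior is Beta(8.1+3, 2.6+15) = Beta(11.1, 17.6).
Posterior mean = α/(α+β) = 11.1/28.7 = 0.3868.

Posterior: Beta(11.1, 17.6); mean ≈ 0.3868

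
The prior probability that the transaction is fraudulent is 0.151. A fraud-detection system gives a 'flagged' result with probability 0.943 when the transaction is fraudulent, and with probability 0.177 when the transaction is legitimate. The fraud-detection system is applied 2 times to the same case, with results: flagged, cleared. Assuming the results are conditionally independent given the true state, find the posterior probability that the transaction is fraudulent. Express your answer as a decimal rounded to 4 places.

Posterior P(H) ≈ 0.0616

Let H be the event that the transaction is fraudulent; start with P(H) = 0.151. P('flagged'|H) = 0.943, P('flagged'|¬H) = 0.177.
Update on result 1 ('flagged'): P(H) ← 0.943·0.1510 / (0.943·0.1510 + 0.177·0.8490) = 0.14239/0.29267 = 0.4865.
Update on result 2 ('cleared'): P(H) ← 0.057·0.4865 / (0.057·0.4865 + 0.823·0.5135) = 0.027733/0.45031 = 0.0616.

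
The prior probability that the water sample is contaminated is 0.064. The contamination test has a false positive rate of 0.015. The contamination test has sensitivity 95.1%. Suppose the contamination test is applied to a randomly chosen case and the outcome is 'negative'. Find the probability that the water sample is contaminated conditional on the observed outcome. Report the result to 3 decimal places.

Write H for 'the water sample is contaminated'. Prior odds H:¬H = 0.064/0.936 = 0.068376. For the 'negative' outcome, the likelihood ratio is 0.049/0.985 = 0.049746.
Posterior odds = 0.068376 × 0.049746 = 0.0034014, so P(H|E) = 0.0034014/(1+0.0034014) = 0.003.

P(H | E) ≈ 0.003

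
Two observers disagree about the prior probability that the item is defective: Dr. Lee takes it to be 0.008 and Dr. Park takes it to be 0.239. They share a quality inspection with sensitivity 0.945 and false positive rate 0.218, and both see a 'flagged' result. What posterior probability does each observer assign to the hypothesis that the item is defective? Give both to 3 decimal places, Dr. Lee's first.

Dr. Lee: 0.034; Dr. Park: 0.577

The likelihood ratio for a 'flagged' result is 0.945/0.218 = 4.3349.
Dr. Lee: prior odds 0.008/0.992 = 0.0080645; posterior odds 0.034959; posterior probability 0.034.
Dr. Park: prior odds 0.239/0.761 = 0.31406; posterior odds 1.3614; posterior probability 0.577.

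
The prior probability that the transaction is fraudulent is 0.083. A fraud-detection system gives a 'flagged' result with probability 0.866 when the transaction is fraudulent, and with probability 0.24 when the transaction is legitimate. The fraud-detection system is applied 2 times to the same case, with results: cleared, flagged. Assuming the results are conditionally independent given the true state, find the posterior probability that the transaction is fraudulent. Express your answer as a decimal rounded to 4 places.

Posterior P(H) ≈ 0.0544

Let H be the event that the transaction is fraudulent; start with P(H) = 0.083. P('flagged'|H) = 0.866, P('flagged'|¬H) = 0.24.
Update on result 1 ('cleared'): P(H) ← 0.134·0.0830 / (0.134·0.0830 + 0.76·0.9170) = 0.011122/0.70804 = 0.0157.
Update on result 2 ('flagged'): P(H) ← 0.866·0.0157 / (0.866·0.0157 + 0.24·0.9843) = 0.013603/0.24983 = 0.0544.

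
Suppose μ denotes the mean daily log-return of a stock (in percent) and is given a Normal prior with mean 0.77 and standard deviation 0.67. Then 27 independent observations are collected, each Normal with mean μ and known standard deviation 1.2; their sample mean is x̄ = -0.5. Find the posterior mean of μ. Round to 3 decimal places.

Posterior mean ≈ -0.365

Prior precision 1/τ₀² = 1/0.67² = 2.22767; data precision n/σ² = 27/1.2² = 18.7500.
Posterior precision = 2.22767 + 18.7500 = 20.9777.
Posterior mean = (2.22767·0.77 + 18.7500·-0.5) / 20.9777 = -0.365.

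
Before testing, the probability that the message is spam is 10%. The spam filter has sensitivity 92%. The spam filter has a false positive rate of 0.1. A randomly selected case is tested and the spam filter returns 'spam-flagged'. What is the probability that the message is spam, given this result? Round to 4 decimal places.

P(H | E) ≈ 0.5055

Let H be the event that the message is spam. P(H) = 0.1, so P(¬H) = 0.9. With E the 'spam-flagged' result, P(E|H) = 0.92 and P(E|¬H) = 0.1.
P(E) = 0.92·0.1 + 0.1·0.9 = 0.092000 + 0.090000 = 0.18200.
By Bayes' theorem, P(H|E) = 0.092000 / 0.18200 = 0.5055.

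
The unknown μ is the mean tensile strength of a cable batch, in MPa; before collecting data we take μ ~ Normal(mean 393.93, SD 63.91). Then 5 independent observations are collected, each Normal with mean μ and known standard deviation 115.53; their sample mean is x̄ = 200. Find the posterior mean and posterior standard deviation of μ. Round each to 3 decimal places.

Posterior mean ≈ 276.649; posterior SD ≈ 40.179

With known σ, the Normal prior is conjugate. Weight on the data is w = (n/σ²)/(n/σ² + 1/τ₀²) = 0.00037461/(0.00037461+0.00024483) = 0.60476.
Posterior mean = w·x̄ + (1−w)·μ₀ = 0.60476·200 + 0.39524·393.93 = 276.649. Posterior variance = 1/(0.00037461+0.00024483) = 1614.36, so SD = 40.179.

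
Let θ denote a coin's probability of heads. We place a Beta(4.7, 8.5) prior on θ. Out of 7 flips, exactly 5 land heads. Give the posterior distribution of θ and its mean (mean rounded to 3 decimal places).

Observing 5 successes and 2 failures updates Beta(4.7, 8.5) by adding the success and failure counts to the two shape parameters: α = 4.7+5 = 9.7, β = 8.5+2 = 10.5.
Posterior mean = α/(α+β) = 9.7/20.2 = 0.480.

Posterior: Beta(9.7, 10.5); mean ≈ 0.480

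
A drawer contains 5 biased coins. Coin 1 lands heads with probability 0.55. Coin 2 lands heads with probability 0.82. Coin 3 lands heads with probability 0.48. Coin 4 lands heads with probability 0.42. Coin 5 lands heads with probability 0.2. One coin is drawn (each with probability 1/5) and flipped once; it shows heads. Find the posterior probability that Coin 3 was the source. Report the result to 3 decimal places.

Tabulate prior·likelihood by source: [1] prior 0.2, lik 0.55, product 0.1100; [2] prior 0.2, lik 0.82, product 0.1640; [3] prior 0.2, lik 0.48, product 0.09600; [4] prior 0.2, lik 0.42, product 0.08400; [5] prior 0.2, lik 0.2, product 0.04000.
Normalizing constant = 0.49400; the posterior for Coin 3 is its product over the sum, 0.09600/0.49400 = 0.194.

Posterior probability ≈ 0.194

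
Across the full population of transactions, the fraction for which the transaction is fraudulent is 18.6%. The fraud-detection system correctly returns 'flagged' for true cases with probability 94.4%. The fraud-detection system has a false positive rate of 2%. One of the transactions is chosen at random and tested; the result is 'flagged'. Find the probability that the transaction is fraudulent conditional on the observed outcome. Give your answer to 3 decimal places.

Let H be the event that the transaction is fraudulent. P(H) = 0.186, so P(¬H) = 0.814. With E the 'flagged' result, P(E|H) = 0.944 and P(E|¬H) = 0.02.
P(E) = 0.944·0.186 + 0.02·0.814 = 0.17558 + 0.016280 = 0.19186.
By Bayes' theorem, P(H|E) = 0.17558 / 0.19186 = 0.915.

P(H | E) ≈ 0.915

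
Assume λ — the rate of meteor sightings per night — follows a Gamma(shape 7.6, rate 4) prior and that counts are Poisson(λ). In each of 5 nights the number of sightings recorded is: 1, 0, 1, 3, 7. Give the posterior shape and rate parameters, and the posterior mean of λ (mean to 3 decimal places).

Posterior: Gamma(shape=19.6, rate=9); mean ≈ 2.178

The Poisson likelihood adds the total count to the shape and the number of exposure periods to the rate. Here ∑xᵢ = 12 and n = 5, so shape 7.6→19.6 and rate 4→9.
Posterior mean = shape/rate = 19.6/9 = 2.178.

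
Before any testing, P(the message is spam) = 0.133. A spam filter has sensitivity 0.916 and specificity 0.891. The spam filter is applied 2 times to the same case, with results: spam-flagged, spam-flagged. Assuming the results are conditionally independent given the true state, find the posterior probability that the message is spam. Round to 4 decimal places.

Posterior P(H) ≈ 0.9155

With H the event that the message is spam, the joint likelihood of the observed sequence is P(data|H) = 0.916·0.916 = 0.83906 and P(data|¬H) = 0.109·0.109 = 0.011881.
Bayes: P(H|data) = 0.133·0.83906 / (0.133·0.83906 + 0.867·0.011881) = 0.11159/0.12190 = 0.9155.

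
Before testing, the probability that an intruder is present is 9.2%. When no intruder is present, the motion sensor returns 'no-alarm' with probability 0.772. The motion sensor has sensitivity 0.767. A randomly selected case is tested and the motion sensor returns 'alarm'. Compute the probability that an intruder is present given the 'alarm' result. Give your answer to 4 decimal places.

P(H | E) ≈ 0.2542

Write H for 'an intruder is present'. Prior odds H:¬H = 0.092/0.908 = 0.10132. For the 'alarm' outcome, the likelihood ratio is 0.767/0.228 = 3.3640.
Posterior odds = 0.10132 × 3.3640 = 0.34085, so P(H|E) = 0.34085/(1+0.34085) = 0.2542.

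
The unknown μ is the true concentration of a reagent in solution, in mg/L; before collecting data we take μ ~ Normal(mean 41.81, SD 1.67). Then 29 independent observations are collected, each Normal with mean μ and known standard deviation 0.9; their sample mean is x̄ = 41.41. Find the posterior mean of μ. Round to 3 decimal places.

Posterior mean ≈ 41.414

With known σ, the Normal prior is conjugate. Weight on the data is w = (n/σ²)/(n/σ² + 1/τ₀²) = 35.8025/(35.8025+0.358564) = 0.99008.
Posterior mean = w·x̄ + (1−w)·μ₀ = 0.99008·41.41 + 0.0099158·41.81 = 41.414.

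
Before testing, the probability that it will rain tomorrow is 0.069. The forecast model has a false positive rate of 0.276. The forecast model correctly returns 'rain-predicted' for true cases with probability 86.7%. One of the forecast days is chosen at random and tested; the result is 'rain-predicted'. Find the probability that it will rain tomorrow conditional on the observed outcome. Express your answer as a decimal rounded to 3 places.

P(H | E) ≈ 0.189

Let H be the event that it will rain tomorrow. P(H) = 0.069, so P(¬H) = 0.931. With E the 'rain-predicted' result, P(E|H) = 0.867 and P(E|¬H) = 0.276.
P(E) = 0.867·0.069 + 0.276·0.931 = 0.059823 + 0.25696 = 0.31678.
By Bayes' theorem, P(H|E) = 0.059823 / 0.31678 = 0.189.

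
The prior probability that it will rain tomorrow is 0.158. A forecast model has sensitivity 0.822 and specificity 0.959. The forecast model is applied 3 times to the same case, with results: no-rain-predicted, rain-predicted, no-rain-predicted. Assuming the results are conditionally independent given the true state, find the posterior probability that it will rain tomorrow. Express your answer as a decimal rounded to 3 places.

Posterior P(H) ≈ 0.115

With H the event that it will rain tomorrow, the joint likelihood of the observed sequence is P(data|H) = 0.178·0.822·0.178 = 0.026044 and P(data|¬H) = 0.959·0.041·0.959 = 0.037707.
Bayes: P(H|data) = 0.158·0.026044 / (0.158·0.026044 + 0.842·0.037707) = 0.0041150/0.035864 = 0.1147.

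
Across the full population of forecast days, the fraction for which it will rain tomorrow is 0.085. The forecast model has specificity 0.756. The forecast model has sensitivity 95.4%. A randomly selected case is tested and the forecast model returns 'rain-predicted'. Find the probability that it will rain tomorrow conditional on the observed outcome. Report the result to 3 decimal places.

P(H | E) ≈ 0.266

Let H be the event that it will rain tomorrow. P(H) = 0.085, so P(¬H) = 0.915. With E the 'rain-predicted' result, P(E|H) = 0.954 and P(E|¬H) = 0.244.
P(E) = 0.954·0.085 + 0.244·0.915 = 0.081090 + 0.22326 = 0.30435.
By Bayes' theorem, P(H|E) = 0.081090 / 0.30435 = 0.266.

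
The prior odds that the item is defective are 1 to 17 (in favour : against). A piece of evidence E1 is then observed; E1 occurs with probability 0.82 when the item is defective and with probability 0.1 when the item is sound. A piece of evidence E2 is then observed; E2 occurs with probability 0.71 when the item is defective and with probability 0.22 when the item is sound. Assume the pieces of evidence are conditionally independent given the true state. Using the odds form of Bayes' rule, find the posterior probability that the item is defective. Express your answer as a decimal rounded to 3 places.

Posterior probability ≈ 0.609

Prior odds = 1/17 = 0.058824. In log-odds, ln(0.058824) = -2.8332.
Add log likelihood ratios: ln(8.2000) + ln(3.2273) = 3.2758.
Posterior log-odds = 0.44256, so posterior odds = exp(0.44256) = 1.5567. Converting, P(H|E) = 1.5567/2.5567 = 0.609.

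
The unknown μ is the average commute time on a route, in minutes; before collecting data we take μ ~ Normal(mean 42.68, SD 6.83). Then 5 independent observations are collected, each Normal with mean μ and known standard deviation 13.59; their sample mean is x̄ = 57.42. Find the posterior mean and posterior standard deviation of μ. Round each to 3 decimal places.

With known σ, the Normal prior is conjugate. Weight on the data is w = (n/σ²)/(n/σ² + 1/τ₀²) = 0.0270727/(0.0270727+0.0214367) = 0.55809.
Posterior mean = w·x̄ + (1−w)·μ₀ = 0.55809·57.42 + 0.44191·42.68 = 50.906. Posterior variance = 1/(0.0270727+0.0214367) = 20.6146, so SD = 4.540.

Posterior mean ≈ 50.906; posterior SD ≈ 4.540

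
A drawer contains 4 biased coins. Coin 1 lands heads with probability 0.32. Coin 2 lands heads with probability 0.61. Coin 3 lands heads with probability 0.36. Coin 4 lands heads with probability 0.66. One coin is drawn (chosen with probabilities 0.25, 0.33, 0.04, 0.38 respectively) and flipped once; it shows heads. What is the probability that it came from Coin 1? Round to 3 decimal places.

P(heads|C1) = 0.32; P(heads|C2) = 0.61; P(heads|C3) = 0.36; P(heads|C4) = 0.66.
Prior × likelihood for each source: 0.25·0.32=0.08000, 0.33·0.61=0.2013, 0.04·0.36=0.01440, 0.38·0.66=0.2508. Summing gives P(heads) = 0.54650.
P(Coin 1 | heads) = 0.08000 / 0.54650 = 0.146.

Posterior probability ≈ 0.146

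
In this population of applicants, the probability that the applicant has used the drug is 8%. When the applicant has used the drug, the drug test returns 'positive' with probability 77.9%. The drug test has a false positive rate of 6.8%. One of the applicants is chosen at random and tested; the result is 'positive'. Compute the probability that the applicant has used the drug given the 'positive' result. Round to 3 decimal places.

P(H | E) ≈ 0.499

Write H for 'the applicant has used the drug'. Prior odds H:¬H = 0.08/0.92 = 0.086957. For the 'positive' outcome, the likelihood ratio is 0.779/0.068 = 11.456.
Posterior odds = 0.086957 × 11.456 = 0.99616, so P(H|E) = 0.99616/(1+0.99616) = 0.499.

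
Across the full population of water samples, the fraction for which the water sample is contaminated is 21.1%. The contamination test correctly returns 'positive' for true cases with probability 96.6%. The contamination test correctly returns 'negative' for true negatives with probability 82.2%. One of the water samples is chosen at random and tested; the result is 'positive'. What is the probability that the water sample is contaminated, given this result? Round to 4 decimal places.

Let H be the event that the water sample is contaminated. P(H) = 0.211, so P(¬H) = 0.789. With E the 'positive' result, P(E|H) = 0.966 and P(E|¬H) = 0.178.
P(E) = 0.966·0.211 + 0.178·0.789 = 0.20383 + 0.14044 = 0.34427.
By Bayes' theorem, P(H|E) = 0.20383 / 0.34427 = 0.5921.

P(H | E) ≈ 0.5921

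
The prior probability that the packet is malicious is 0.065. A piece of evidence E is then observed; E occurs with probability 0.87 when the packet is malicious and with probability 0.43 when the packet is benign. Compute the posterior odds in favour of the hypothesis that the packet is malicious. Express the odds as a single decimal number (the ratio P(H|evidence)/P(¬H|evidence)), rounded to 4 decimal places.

Prior odds = 0.065/(1−0.065) = 0.069519.
Likelihood ratio for E = 0.87/0.43 = 2.0233.
Posterior odds = prior odds × LR = 0.14065.

Posterior odds ≈ 0.1407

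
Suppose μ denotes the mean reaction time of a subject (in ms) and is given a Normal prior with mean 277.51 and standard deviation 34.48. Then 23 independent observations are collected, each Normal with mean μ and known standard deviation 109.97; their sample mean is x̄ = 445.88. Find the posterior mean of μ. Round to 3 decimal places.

Posterior mean ≈ 394.250

Prior precision 1/τ₀² = 1/34.48² = 0.00084113; data precision n/σ² = 23/109.97² = 0.00190186.
Posterior precision = 0.00084113 + 0.00190186 = 0.00274300.
Posterior mean = (0.00084113·277.51 + 0.00190186·445.88) / 0.00274300 = 394.250.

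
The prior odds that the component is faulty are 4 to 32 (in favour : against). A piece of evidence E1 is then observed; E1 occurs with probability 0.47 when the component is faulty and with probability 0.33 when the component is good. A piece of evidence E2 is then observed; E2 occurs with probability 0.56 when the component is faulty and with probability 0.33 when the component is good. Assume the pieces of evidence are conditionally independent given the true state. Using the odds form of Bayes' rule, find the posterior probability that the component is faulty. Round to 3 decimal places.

Prior odds = 4/32 = 0.12500. In log-odds, ln(0.12500) = -2.0794.
Add log likelihood ratios: ln(1.4242) + ln(1.6970) = 0.88248.
Posterior log-odds = -1.1970, so posterior odds = exp(-1.1970) = 0.30211. Converting, P(H|E) = 0.30211/1.3021 = 0.232.

Posterior probability ≈ 0.232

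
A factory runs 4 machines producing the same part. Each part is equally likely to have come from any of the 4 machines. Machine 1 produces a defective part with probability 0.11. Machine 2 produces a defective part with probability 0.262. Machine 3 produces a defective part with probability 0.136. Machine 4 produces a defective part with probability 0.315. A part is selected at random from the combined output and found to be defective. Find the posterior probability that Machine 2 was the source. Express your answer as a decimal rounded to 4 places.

P(defective|M1) = 0.11; P(defective|M2) = 0.262; P(defective|M3) = 0.136; P(defective|M4) = 0.315.
Prior × likelihood for each source: 0.25·0.11=0.02750, 0.25·0.262=0.06550, 0.25·0.136=0.03400, 0.25·0.315=0.07875. Summing gives P(defective) = 0.20575.
P(Machine 2 | defective) = 0.06550 / 0.20575 = 0.3183.

Posterior probability ≈ 0.3183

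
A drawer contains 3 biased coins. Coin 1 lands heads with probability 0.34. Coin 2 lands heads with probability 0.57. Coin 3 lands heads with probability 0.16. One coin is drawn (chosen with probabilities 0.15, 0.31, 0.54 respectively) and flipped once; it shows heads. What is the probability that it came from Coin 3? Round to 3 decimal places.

Tabulate prior·likelihood by source: [1] prior 0.15, lik 0.34, product 0.05100; [2] prior 0.31, lik 0.57, product 0.1767; [3] prior 0.54, lik 0.16, product 0.08640.
Normalizing constant = 0.31410; the posterior for Coin 3 is its product over the sum, 0.08640/0.31410 = 0.275.

Posterior probability ≈ 0.275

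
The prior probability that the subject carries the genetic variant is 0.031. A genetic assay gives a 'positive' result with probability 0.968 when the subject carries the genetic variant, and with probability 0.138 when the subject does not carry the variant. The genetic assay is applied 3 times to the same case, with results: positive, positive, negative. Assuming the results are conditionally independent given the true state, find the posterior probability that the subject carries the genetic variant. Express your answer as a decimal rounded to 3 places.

Posterior P(H) ≈ 0.055

Let H be the event that the subject carries the genetic variant; start with P(H) = 0.031. P('positive'|H) = 0.968, P('positive'|¬H) = 0.138.
Update on result 1 ('positive'): P(H) ← 0.968·0.0310 / (0.968·0.0310 + 0.138·0.9690) = 0.030008/0.16373 = 0.1833.
Update on result 2 ('positive'): P(H) ← 0.968·0.1833 / (0.968·0.1833 + 0.138·0.8167) = 0.17741/0.29012 = 0.6115.
Update on result 3 ('negative'): P(H) ← 0.032·0.6115 / (0.032·0.6115 + 0.862·0.3885) = 0.019568/0.35444 = 0.0552.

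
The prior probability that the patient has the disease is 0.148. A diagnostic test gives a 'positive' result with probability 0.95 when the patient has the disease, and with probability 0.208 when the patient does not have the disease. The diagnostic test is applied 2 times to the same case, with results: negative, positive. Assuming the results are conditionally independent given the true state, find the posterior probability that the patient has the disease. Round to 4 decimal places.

With H the event that the patient has the disease, the joint likelihood of the observed sequence is P(data|H) = 0.05·0.95 = 0.047500 and P(data|¬H) = 0.792·0.208 = 0.16474.
Bayes: P(H|data) = 0.148·0.047500 / (0.148·0.047500 + 0.852·0.16474) = 0.0070300/0.14739 = 0.0477.

Posterior P(H) ≈ 0.0477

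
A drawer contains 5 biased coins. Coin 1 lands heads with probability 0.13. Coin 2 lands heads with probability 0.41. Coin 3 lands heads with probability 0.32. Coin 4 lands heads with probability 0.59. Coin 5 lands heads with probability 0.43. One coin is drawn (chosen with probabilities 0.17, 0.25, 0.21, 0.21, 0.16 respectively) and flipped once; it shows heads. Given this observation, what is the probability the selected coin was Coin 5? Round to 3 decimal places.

Tabulate prior·likelihood by source: [1] prior 0.17, lik 0.13, product 0.02210; [2] prior 0.25, lik 0.41, product 0.1025; [3] prior 0.21, lik 0.32, product 0.06720; [4] prior 0.21, lik 0.59, product 0.1239; [5] prior 0.16, lik 0.43, product 0.06880.
Normalizing constant = 0.38450; the posterior for Coin 5 is its product over the sum, 0.06880/0.38450 = 0.179.

Posterior probability ≈ 0.179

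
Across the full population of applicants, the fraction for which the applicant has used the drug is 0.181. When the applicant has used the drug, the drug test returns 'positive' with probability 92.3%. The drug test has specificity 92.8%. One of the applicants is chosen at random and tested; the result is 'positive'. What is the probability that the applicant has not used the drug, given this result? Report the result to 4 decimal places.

Write H for 'the applicant has used the drug'. Prior odds H:¬H = 0.181/0.819 = 0.22100. For the 'positive' outcome, the likelihood ratio is 0.923/0.072 = 12.819.
Posterior odds = 0.22100 × 12.819 = 2.8331, so P(H|E) = 2.8331/(1+2.8331) = 0.7391. Then P(¬H|E) = 1 − 0.7391 = 0.2609.

P(¬H | E) ≈ 0.2609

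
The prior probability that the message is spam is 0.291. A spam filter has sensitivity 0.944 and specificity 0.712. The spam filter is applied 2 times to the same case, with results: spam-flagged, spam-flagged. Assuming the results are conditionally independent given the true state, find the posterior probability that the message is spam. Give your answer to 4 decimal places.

Posterior P(H) ≈ 0.8151

With H the event that the message is spam, the joint likelihood of the observed sequence is P(data|H) = 0.944·0.944 = 0.89114 and P(data|¬H) = 0.288·0.288 = 0.082944.
Bayes: P(H|data) = 0.291·0.89114 / (0.291·0.89114 + 0.709·0.082944) = 0.25932/0.31813 = 0.8151.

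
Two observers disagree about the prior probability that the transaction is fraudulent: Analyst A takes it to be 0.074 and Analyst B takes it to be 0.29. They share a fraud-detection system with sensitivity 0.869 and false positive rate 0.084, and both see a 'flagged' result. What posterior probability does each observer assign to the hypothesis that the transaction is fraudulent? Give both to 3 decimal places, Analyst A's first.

Analyst A: 0.453; Analyst B: 0.809

P('+'|H) = 0.869, P('+'|¬H) = 0.084.
Analyst A: numerator 0.869·0.074 = 0.064306; evidence = 0.064306+0.084·0.926 = 0.14209; posterior = 0.453.
Analyst B: numerator 0.869·0.29 = 0.25201; evidence = 0.25201+0.084·0.71 = 0.31165; posterior = 0.809.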